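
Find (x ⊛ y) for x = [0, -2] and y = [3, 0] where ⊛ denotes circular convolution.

(x ⊛ y)[n] = Σ(m=0 to 1) x[m] · y[(n-m) mod 2]

Computing each output sample:
(x ⊛ y)[0] = 0
(x ⊛ y)[1] = -6

x ⊛ y = [0, -6]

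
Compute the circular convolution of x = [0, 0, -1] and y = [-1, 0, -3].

(x ⊛ y)[n] = Σ(m=0 to 2) x[m] · y[(n-m) mod 3]

Computing each output sample:
(x ⊛ y)[0] = 0
(x ⊛ y)[1] = 3
(x ⊛ y)[2] = 1

x ⊛ y = [0, 3, 1]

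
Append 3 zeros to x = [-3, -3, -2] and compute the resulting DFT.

Original 3-point DFT: [-8, -0.5000+0.8660i, -0.5000-0.8660i]
Zero-padded 6-point DFT provides frequency interpolation.

DFT_6([x, 0, ...]) = [-8, -3.5000+4.3301i, -0.5000+0.8660i, -2, -0.5000-0.8660i, -3.5000-4.3301i]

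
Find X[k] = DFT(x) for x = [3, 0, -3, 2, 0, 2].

X[k] = Σ(n=0 to 5) x[n] · ω_6^(nk)
where ω_6 = e^(-2πi/6)

Computing each X[k]:
X[0] = 4
X[1] = 3.5000+4.3301i
X[2] = 5.5000-0.8660i
X[3] = -4
X[4] = 5.5000+0.8660i
X[5] = 3.5000-4.3301i

X = [4, 3.5000+4.3301i, 5.5000-0.8660i, -4, 5.5000+0.8660i, 3.5000-4.3301i]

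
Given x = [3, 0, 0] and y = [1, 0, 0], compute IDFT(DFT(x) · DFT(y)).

(x ⊛ y)[n] = Σ(m=0 to 2) x[m] · y[(n-m) mod 3]

Computing each output sample:
(x ⊛ y)[0] = 3
(x ⊛ y)[1] = 0
(x ⊛ y)[2] = 0

x ⊛ y = [3, 0, 0]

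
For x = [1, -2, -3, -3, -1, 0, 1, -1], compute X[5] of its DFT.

X[5] = Σ(n=0 to 7) x[n] · ω_8^(5n) where ω_8 = e^(-2πi/8)
= (1)·ω_8^0 + (-2)·ω_8^5 + (-3)·ω_8^10 + (-3)·ω_8^15 + (-1)·ω_8^20 + (0)·ω_8^25 + (1)·ω_8^30 + (-1)·ω_8^35

X[5] = 2.0000+1.1716i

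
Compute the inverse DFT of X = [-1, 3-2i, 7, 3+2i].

x[n] = (1/4) Σ(k=0 to 3) X[k] · e^(2πikn/4)

Computing each x[n]:
x[0] = 3
x[1] = -1
x[2] = 0
x[3] = -3

x = [3, -1, 0, -3]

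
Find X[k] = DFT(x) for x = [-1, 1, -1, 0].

X[k] = Σ(n=0 to 3) x[n] · ω_4^(nk)
where ω_4 = e^(-2πi/4)

Computing each X[k]:
X[0] = -1
X[1] = -1i
X[2] = -3
X[3] = 1i

X = [-1, -1i, -3, 1i]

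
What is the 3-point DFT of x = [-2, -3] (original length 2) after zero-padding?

Original 2-point DFT: [-5, 1]
Zero-padded 3-point DFT provides frequency interpolation.

DFT_3([x, 0, ...]) = [-5, -0.5000+2.5981i, -0.5000-2.5981i]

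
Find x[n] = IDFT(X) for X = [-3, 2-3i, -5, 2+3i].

x[n] = (1/4) Σ(k=0 to 3) X[k] · e^(2πikn/4)

Computing each x[n]:
x[0] = -1
x[1] = 2
x[2] = -3
x[3] = -1

x = [-1, 2, -3, -1]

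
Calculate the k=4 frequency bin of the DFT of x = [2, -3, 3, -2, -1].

X[4] = Σ(n=0 to 4) x[n] · ω_5^(4n) where ω_5 = e^(-2πi/5)
= (2)·ω_5^0 + (-3)·ω_5^4 + (3)·ω_5^8 + (-2)·ω_5^12 + (-1)·ω_5^16

X[4] = -0.0451+1.0368i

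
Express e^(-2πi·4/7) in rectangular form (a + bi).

ω_7^4 = e^(-2πi·4/7)
= cos(-2π·4/7) + i·sin(-2π·4/7)
= cos(-8π/7) + i·sin(-8π/7)

ω_7^4 = cos(-8π/7) + i·sin(-8π/7) = -0.9010+0.4339i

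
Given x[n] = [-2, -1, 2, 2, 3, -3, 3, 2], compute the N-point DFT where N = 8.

X[k] = Σ(n=0 to 7) x[n] · ω_8^(nk)
where ω_8 = e^(-2πi/8)

Computing each X[k]:
X[0] = 6
X[1] = -3.5858-0.4142i
X[2] = -4+8i
X[3] = -6.4142-2.4142i
X[4] = 6
X[5] = -6.4142+2.4142i
X[6] = -4-8i
X[7] = -3.5858+0.4142i

X = [6, -3.5858-0.4142i, -4+8i, -6.4142-2.4142i, 6, -6.4142+2.4142i, -4-8i, -3.5858+0.4142i]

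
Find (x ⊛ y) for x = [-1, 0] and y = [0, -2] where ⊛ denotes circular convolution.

(x ⊛ y)[n] = Σ(m=0 to 1) x[m] · y[(n-m) mod 2]

Computing each output sample:
(x ⊛ y)[0] = 0
(x ⊛ y)[1] = 2

x ⊛ y = [0, 2]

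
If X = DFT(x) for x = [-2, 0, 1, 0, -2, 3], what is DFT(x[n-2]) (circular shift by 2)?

Time shift by 2: X_shifted[k] = ω_6^(2k) · X[k]
Shifted x = [-2, 3, -2, 0, 1, 0]

DFT(x[n-2]) = [0, 0, -3.0000-5.1962i, -6, -3.0000+5.1962i, 0]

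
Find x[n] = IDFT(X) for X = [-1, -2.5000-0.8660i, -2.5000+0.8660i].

x[n] = (1/3) Σ(k=0 to 2) X[k] · e^(2πikn/3)

Computing each x[n]:
x[0] = -2
x[1] = 1
x[2] = 0

x = [-2, 1, 0]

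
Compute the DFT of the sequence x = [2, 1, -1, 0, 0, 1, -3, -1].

X[k] = Σ(n=0 to 7) x[n] · ω_8^(nk)
where ω_8 = e^(-2πi/8)

Computing each X[k]:
X[0] = -1
X[1] = 1.2929-2.7071i
X[2] = 6-3i
X[3] = 2.7071+1.2929i
X[4] = -3
X[5] = 2.7071-1.2929i
X[6] = 6+3i
X[7] = 1.2929+2.7071i

X = [-1, 1.2929-2.7071i, 6-3i, 2.7071+1.2929i, -3, 2.7071-1.2929i, 6+3i, 1.2929+2.7071i]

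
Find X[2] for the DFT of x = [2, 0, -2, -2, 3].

X[2] = Σ(n=0 to 4) x[n] · ω_5^(2n) where ω_5 = e^(-2πi/5)
= (2)·ω_5^0 + (0)·ω_5^2 + (-2)·ω_5^4 + (-2)·ω_5^6 + (3)·ω_5^8

X[2] = -1.6631+1.7634i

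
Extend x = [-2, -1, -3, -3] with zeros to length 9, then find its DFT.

Original 4-point DFT: [-9, 1-2i, -1, 1+2i]
Zero-padded 9-point DFT provides frequency interpolation.

DFT_9([x, 0, ...]) = [-9, -1.7870+6.1953i, 2.1454-0.5872i, -3.0000-1.7321i, -1.8584+1.0117i, -1.8584-1.0117i, -3.0000+1.7321i, 2.1454+0.5872i, -1.7870-6.1953i]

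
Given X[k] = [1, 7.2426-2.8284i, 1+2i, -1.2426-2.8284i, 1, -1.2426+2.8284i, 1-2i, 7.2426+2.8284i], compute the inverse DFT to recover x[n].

x[n] = (1/8) Σ(k=0 to 7) X[k] · e^(2πikn/8)

Computing each x[n]:
x[0] = 2
x[1] = 2
x[2] = 0
x[3] = 0
x[4] = -1
x[5] = -3
x[6] = 0
x[7] = 1

x = [2, 2, 0, 0, -1, -3, 0, 1]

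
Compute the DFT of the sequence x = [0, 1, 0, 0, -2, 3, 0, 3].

X[k] = Σ(n=0 to 7) x[n] · ω_8^(nk)
where ω_8 = e^(-2πi/8)

Computing each X[k]:
X[0] = 5
X[1] = 2.7071+3.5355i
X[2] = -2-1i
X[3] = 1.2929+3.5355i
X[4] = -9
X[5] = 1.2929-3.5355i
X[6] = -2+1i
X[7] = 2.7071-3.5355i

X = [5, 2.7071+3.5355i, -2-1i, 1.2929+3.5355i, -9, 1.2929-3.5355i, -2+1i, 2.7071-3.5355i]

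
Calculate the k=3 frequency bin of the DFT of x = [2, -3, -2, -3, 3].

X[3] = Σ(n=0 to 4) x[n] · ω_5^(3n) where ω_5 = e^(-2πi/5)
= (2)·ω_5^0 + (-3)·ω_5^3 + (-2)·ω_5^6 + (-3)·ω_5^9 + (3)·ω_5^12

X[3] = 0.4549-4.4778i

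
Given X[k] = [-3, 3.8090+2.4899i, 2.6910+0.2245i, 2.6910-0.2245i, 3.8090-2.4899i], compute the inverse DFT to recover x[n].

x[n] = (1/5) Σ(k=0 to 4) X[k] · e^(2πikn/5)

Computing each x[n]:
x[0] = 2
x[1] = -2
x[2] = -2
x[3] = -1
x[4] = 0

x = [2, -2, -2, -1, 0]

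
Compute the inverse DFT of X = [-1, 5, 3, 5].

x[n] = (1/4) Σ(k=0 to 3) X[k] · e^(2πikn/4)

Computing each x[n]:
x[0] = 3
x[1] = -1
x[2] = -2
x[3] = -1

x = [3, -1, -2, -1]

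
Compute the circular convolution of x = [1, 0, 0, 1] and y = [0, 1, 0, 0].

(x ⊛ y)[n] = Σ(m=0 to 3) x[m] · y[(n-m) mod 4]

Computing each output sample:
(x ⊛ y)[0] = 1
(x ⊛ y)[1] = 1
(x ⊛ y)[2] = 0
(x ⊛ y)[3] = 0

x ⊛ y = [1, 1, 0, 0]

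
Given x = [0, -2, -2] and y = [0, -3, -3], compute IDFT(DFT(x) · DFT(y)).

(x ⊛ y)[n] = Σ(m=0 to 2) x[m] · y[(n-m) mod 3]

Computing each output sample:
(x ⊛ y)[0] = 12
(x ⊛ y)[1] = 6
(x ⊛ y)[2] = 6

x ⊛ y = [12, 6, 6]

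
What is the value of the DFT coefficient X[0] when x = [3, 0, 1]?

X[0] = Σ(n=0 to 2) x[n] · ω_3^0 = Σ x[n]
= (3) + (0) + (1)

X[0] = 4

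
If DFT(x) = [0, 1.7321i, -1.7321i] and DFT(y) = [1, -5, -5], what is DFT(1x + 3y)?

By linearity: DFT(1x + 3y) = 1·DFT(x) + 3·DFT(y)
= 1·[0, 1.7321i, -1.7321i] + 3·[1, -5, -5]

Computing element-wise:
Z[0] = 1·(0) + 3·(1) = 3
Z[1] = 1·(1.7321i) + 3·(-5) = -15.0000+1.7321i
Z[2] = 1·(-1.7321i) + 3·(-5) = -15.0000-1.7321i

DFT(1x + 3y) = 1·X + 3·Y = [3, -15.0000+1.7321i, -15.0000-1.7321i]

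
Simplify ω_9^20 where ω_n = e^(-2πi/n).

Since ω_9^9 = 1, powers reduce modulo 9.
20 mod 9 = 2
So ω_9^20 = ω_9^2 = e^(-2πi·2/9)

ω_9^20 = ω_9^2 = 0.1736-0.9848i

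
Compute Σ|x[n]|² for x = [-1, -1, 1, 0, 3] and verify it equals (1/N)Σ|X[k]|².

Time domain:
Σ|x[n]|² = |-1|² + |-1|² + |1|² + |0|² + |3|² = 12.0000

Frequency domain:
(1/5)Σ|X[k]|² = (1/5)(|2|² + |-1.1910+3.2164i|² + |-2.3090+3.3022i|² + |-2.3090-3.3022i|² + |-1.1910-3.2164i|²) = (1/5)·60.0000 = 12.0000

Both sides agree, confirming Parseval's theorem.

Σ|x[n]|² = (1/N)Σ|X[k]|² = 12.0000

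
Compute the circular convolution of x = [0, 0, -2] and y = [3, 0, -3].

(x ⊛ y)[n] = Σ(m=0 to 2) x[m] · y[(n-m) mod 3]

Computing each output sample:
(x ⊛ y)[0] = 0
(x ⊛ y)[1] = 6
(x ⊛ y)[2] = -6

x ⊛ y = [0, 6, -6]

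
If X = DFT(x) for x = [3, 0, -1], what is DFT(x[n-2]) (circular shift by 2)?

Time shift by 2: X_shifted[k] = ω_3^(2k) · X[k]
Shifted x = [0, -1, 3]

DFT(x[n-2]) = [2, -1.0000+3.4641i, -1.0000-3.4641i]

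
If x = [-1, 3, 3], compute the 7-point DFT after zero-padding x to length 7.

Original 3-point DFT: [5, -4, -4]
Zero-padded 7-point DFT provides frequency interpolation.

DFT_7([x, 0, ...]) = [5, 0.2029-5.2703i, -4.3705-1.6231i, -1.8324+1.0438i, -1.8324-1.0438i, -4.3705+1.6231i, 0.2029+5.2703i]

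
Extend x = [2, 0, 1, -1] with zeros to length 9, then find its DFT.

Original 4-point DFT: [2, 1-1i, 4, 1+1i]
Zero-padded 9-point DFT provides frequency interpolation.

DFT_9([x, 0, ...]) = [2, 2.6736-0.1188i, 1.5603-1.2080i, 0.5000+0.8660i, 3.2660+1.5088i, 3.2660-1.5088i, 0.5000-0.8660i, 1.5603+1.2080i, 2.6736+0.1188i]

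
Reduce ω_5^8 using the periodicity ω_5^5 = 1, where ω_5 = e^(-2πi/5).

Since ω_5^5 = 1, powers reduce modulo 5.
8 mod 5 = 3
So ω_5^8 = ω_5^3 = e^(-2πi·3/5)

ω_5^8 = ω_5^3 = -0.8090+0.5878i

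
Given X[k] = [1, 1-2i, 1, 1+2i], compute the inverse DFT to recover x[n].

x[n] = (1/4) Σ(k=0 to 3) X[k] · e^(2πikn/4)

Computing each x[n]:
x[0] = 1
x[1] = 1
x[2] = 0
x[3] = -1

x = [1, 1, 0, -1]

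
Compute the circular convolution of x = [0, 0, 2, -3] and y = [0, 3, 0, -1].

(x ⊛ y)[n] = Σ(m=0 to 3) x[m] · y[(n-m) mod 4]

Computing each output sample:
(x ⊛ y)[0] = -9
(x ⊛ y)[1] = -2
(x ⊛ y)[2] = 3
(x ⊛ y)[3] = 6

x ⊛ y = [-9, -2, 3, 6]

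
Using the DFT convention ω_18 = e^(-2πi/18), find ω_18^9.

ω_18^9 = e^(-2πi·9/18)
= cos(-2π·9/18) + i·sin(-2π·9/18)
= cos(-18π/18) + i·sin(-18π/18)

ω_18^9 = cos(-18π/18) + i·sin(-18π/18) = -1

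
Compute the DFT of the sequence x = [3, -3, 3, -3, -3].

X[k] = Σ(n=0 to 4) x[n] · ω_5^(nk)
where ω_5 = e^(-2πi/5)

Computing each X[k]:
X[0] = -3
X[1] = 1.1459-3.5267i
X[2] = 7.8541+5.7063i
X[3] = 7.8541-5.7063i
X[4] = 1.1459+3.5267i

X = [-3, 1.1459-3.5267i, 7.8541+5.7063i, 7.8541-5.7063i, 1.1459+3.5267i]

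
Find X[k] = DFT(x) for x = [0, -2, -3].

X[k] = Σ(n=0 to 2) x[n] · ω_3^(nk)
where ω_3 = e^(-2πi/3)

Computing each X[k]:
X[0] = -5
X[1] = 2.5000-0.8660i
X[2] = 2.5000+0.8660i

X = [-5, 2.5000-0.8660i, 2.5000+0.8660i]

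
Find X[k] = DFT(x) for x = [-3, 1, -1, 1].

X[k] = Σ(n=0 to 3) x[n] · ω_4^(nk)
where ω_4 = e^(-2πi/4)

Computing each X[k]:
X[0] = -2
X[1] = -2
X[2] = -6
X[3] = -2

X = [-2, -2, -6, -2]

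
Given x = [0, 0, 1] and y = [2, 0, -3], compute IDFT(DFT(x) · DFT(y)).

(x ⊛ y)[n] = Σ(m=0 to 2) x[m] · y[(n-m) mod 3]

Computing each output sample:
(x ⊛ y)[0] = 0
(x ⊛ y)[1] = -3
(x ⊛ y)[2] = 2

x ⊛ y = [0, -3, 2]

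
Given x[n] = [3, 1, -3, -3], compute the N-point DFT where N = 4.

X[k] = Σ(n=0 to 3) x[n] · ω_4^(nk)
where ω_4 = e^(-2πi/4)

Computing each X[k]:
X[0] = -2
X[1] = 6-4i
X[2] = 2
X[3] = 6+4i

X = [-2, 6-4i, 2, 6+4i]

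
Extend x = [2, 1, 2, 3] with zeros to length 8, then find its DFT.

Original 4-point DFT: [8, 2i, 0, -2i]
Zero-padded 8-point DFT provides frequency interpolation.

DFT_8([x, 0, ...]) = [8, 0.5858-4.8284i, 2i, 3.4142-0.8284i, 0, 3.4142+0.8284i, -2i, 0.5858+4.8284i]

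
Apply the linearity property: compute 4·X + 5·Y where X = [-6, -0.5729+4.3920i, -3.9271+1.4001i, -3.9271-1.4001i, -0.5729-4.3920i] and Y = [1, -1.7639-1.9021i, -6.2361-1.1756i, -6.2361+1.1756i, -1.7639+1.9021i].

By linearity: DFT(4x + 5y) = 4·DFT(x) + 5·DFT(y)
= 4·[-6, -0.5729+4.3920i, -3.9271+1.4001i, -3.9271-1.4001i, -0.5729-4.3920i] + 5·[1, -1.7639-1.9021i, -6.2361-1.1756i, -6.2361+1.1756i, -1.7639+1.9021i]

Computing element-wise:
Z[0] = 4·(-6) + 5·(1) = -19
Z[1] = 4·(-0.5729+4.3920i) + 5·(-1.7639-1.9021i) = -11.1111+8.0575i
Z[2] = 4·(-3.9271+1.4001i) + 5·(-6.2361-1.1756i) = -46.8889-0.2776i
Z[3] = 4·(-3.9271-1.4001i) + 5·(-6.2361+1.1756i) = -46.8889+0.2776i
Z[4] = 4·(-0.5729-4.3920i) + 5·(-1.7639+1.9021i) = -11.1111-8.0575i

DFT(4x + 5y) = 4·X + 5·Y = [-19, -11.1111+8.0575i, -46.8889-0.2776i, -46.8889+0.2776i, -11.1111-8.0575i]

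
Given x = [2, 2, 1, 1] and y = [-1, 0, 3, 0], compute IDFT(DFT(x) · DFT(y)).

(x ⊛ y)[n] = Σ(m=0 to 3) x[m] · y[(n-m) mod 4]

Computing each output sample:
(x ⊛ y)[0] = 1
(x ⊛ y)[1] = 1
(x ⊛ y)[2] = 5
(x ⊛ y)[3] = 5

x ⊛ y = [1, 1, 5, 5]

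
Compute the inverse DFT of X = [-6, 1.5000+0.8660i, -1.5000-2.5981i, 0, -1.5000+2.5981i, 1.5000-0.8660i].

x[n] = (1/6) Σ(k=0 to 5) X[k] · e^(2πikn/6)

Computing each x[n]:
x[0] = -1
x[1] = 0
x[2] = -2
x[3] = -2
x[4] = 0
x[5] = -1

x = [-1, 0, -2, -2, 0, -1]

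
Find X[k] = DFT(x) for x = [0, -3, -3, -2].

X[k] = Σ(n=0 to 3) x[n] · ω_4^(nk)
where ω_4 = e^(-2πi/4)

Computing each X[k]:
X[0] = -8
X[1] = 3+1i
X[2] = 2
X[3] = 3-1i

X = [-8, 3+1i, 2, 3-1i]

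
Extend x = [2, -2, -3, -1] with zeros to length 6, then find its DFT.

Original 4-point DFT: [-4, 5+1i, 2, 5-1i]
Zero-padded 6-point DFT provides frequency interpolation.

DFT_6([x, 0, ...]) = [-4, 3.5000+4.3301i, 3.5000-0.8660i, 2, 3.5000+0.8660i, 3.5000-4.3301i]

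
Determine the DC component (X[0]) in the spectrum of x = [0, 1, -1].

X[0] = Σ(n=0 to 2) x[n] · ω_3^0 = Σ x[n]
= (0) + (1) + (-1)

X[0] = 0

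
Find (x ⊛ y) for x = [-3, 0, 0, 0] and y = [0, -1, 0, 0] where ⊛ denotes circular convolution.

(x ⊛ y)[n] = Σ(m=0 to 3) x[m] · y[(n-m) mod 4]

Computing each output sample:
(x ⊛ y)[0] = 0
(x ⊛ y)[1] = 3
(x ⊛ y)[2] = 0
(x ⊛ y)[3] = 0

x ⊛ y = [0, 3, 0, 0]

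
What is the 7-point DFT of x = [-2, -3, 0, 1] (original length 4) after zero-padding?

Original 4-point DFT: [-4, -2+4i, 0, -2-4i]
Zero-padded 7-point DFT provides frequency interpolation.

DFT_7([x, 0, ...]) = [-4, -4.7714+1.9116i, -0.7089+3.7066i, 0.4804+0.3267i, 0.4804-0.3267i, -0.7089-3.7066i, -4.7714-1.9116i]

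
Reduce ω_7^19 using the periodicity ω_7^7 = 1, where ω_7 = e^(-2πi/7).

Since ω_7^7 = 1, powers reduce modulo 7.
19 mod 7 = 5
So ω_7^19 = ω_7^5 = e^(-2πi·5/7)

ω_7^19 = ω_7^5 = -0.2225+0.9749i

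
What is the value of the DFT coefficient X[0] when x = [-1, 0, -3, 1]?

X[0] = Σ(n=0 to 3) x[n] · ω_4^0 = Σ x[n]
= (-1) + (0) + (-3) + (1)

X[0] = -3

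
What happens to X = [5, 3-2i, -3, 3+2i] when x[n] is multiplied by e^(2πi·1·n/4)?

Modulation property: DFT(ω_4^(-1n)·x[n]) = X[(k-1) mod 4], so circularly shift X by 1 positions.

X[k-1] = [3+2i, 5, 3-2i, -3]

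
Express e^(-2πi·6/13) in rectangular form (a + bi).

ω_13^6 = e^(-2πi·6/13)
= cos(-2π·6/13) + i·sin(-2π·6/13)
= cos(-12π/13) + i·sin(-12π/13)

ω_13^6 = cos(-12π/13) + i·sin(-12π/13) = -0.9709-0.2393i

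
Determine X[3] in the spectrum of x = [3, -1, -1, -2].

X[3] = Σ(n=0 to 3) x[n] · ω_4^(3n) where ω_4 = e^(-2πi/4)
= (3)·ω_4^0 + (-1)·ω_4^3 + (-1)·ω_4^6 + (-2)·ω_4^9

X[3] = 4+1i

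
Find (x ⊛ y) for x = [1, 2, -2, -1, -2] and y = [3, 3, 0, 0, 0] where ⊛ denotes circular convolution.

(x ⊛ y)[n] = Σ(m=0 to 4) x[m] · y[(n-m) mod 5]

Computing each output sample:
(x ⊛ y)[0] = -3
(x ⊛ y)[1] = 9
(x ⊛ y)[2] = 0
(x ⊛ y)[3] = -9
(x ⊛ y)[4] = -9

x ⊛ y = [-3, 9, 0, -9, -9]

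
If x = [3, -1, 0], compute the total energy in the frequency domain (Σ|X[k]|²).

Parseval: Σ|x[n]|² = (1/N)Σ|X[k]|², so Σ|X[k]|² = N·Σ|x[n]|² = 3·10.0000

Σ|X[k]|² = N·Σ|x[n]|² = 3·10.0000 = 30.0000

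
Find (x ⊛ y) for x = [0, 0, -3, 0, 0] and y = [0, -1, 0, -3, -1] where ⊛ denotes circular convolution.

(x ⊛ y)[n] = Σ(m=0 to 4) x[m] · y[(n-m) mod 5]

Computing each output sample:
(x ⊛ y)[0] = 9
(x ⊛ y)[1] = 3
(x ⊛ y)[2] = 0
(x ⊛ y)[3] = 3
(x ⊛ y)[4] = 0

x ⊛ y = [9, 3, 0, 3, 0]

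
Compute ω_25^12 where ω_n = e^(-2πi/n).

ω_25^12 = e^(-2πi·12/25)
= cos(-2π·12/25) + i·sin(-2π·12/25)
= cos(-24π/25) + i·sin(-24π/25)

ω_25^12 = cos(-24π/25) + i·sin(-24π/25) = -0.9921-0.1253i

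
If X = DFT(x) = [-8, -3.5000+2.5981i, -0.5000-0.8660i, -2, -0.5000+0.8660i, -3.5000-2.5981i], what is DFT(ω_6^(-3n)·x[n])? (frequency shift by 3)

Modulation property: DFT(ω_6^(-3n)·x[n]) = X[(k-3) mod 6], so circularly shift X by 3 positions.

X[k-3] = [-2, -0.5000+0.8660i, -3.5000-2.5981i, -8, -3.5000+2.5981i, -0.5000-0.8660i]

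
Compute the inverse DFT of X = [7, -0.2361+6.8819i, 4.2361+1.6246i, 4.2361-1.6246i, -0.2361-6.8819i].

x[n] = (1/5) Σ(k=0 to 4) X[k] · e^(2πikn/5)

Computing each x[n]:
x[0] = 3
x[1] = -3
x[2] = 1
x[3] = 3
x[4] = 3

x = [3, -3, 1, 3, 3]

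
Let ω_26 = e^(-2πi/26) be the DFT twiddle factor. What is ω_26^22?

ω_26^22 = e^(-2πi·22/26)
= cos(-2π·22/26) + i·sin(-2π·22/26)
= cos(-44π/26) + i·sin(-44π/26)

ω_26^22 = cos(-44π/26) + i·sin(-44π/26) = 0.5681+0.8230i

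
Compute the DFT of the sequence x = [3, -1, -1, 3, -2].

X[k] = Σ(n=0 to 4) x[n] · ω_5^(nk)
where ω_5 = e^(-2πi/5)

Computing each X[k]:
X[0] = 2
X[1] = 0.4549+1.4001i
X[2] = 6.0451-4.3920i
X[3] = 6.0451+4.3920i
X[4] = 0.4549-1.4001i

X = [2, 0.4549+1.4001i, 6.0451-4.3920i, 6.0451+4.3920i, 0.4549-1.4001i]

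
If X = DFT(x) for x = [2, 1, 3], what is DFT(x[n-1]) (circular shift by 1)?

Time shift by 1: X_shifted[k] = ω_3^(1k) · X[k]
Shifted x = [3, 2, 1]

DFT(x[n-1]) = [6, 1.5000-0.8660i, 1.5000+0.8660i]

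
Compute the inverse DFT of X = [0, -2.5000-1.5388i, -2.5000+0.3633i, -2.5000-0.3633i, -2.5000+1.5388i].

x[n] = (1/5) Σ(k=0 to 4) X[k] · e^(2πikn/5)

Computing each x[n]:
x[0] = -2
x[1] = 1
x[2] = 1
x[3] = 0
x[4] = 0

x = [-2, 1, 1, 0, 0]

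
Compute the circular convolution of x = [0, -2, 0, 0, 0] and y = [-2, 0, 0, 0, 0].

(x ⊛ y)[n] = Σ(m=0 to 4) x[m] · y[(n-m) mod 5]

Computing each output sample:
(x ⊛ y)[0] = 0
(x ⊛ y)[1] = 4
(x ⊛ y)[2] = 0
(x ⊛ y)[3] = 0
(x ⊛ y)[4] = 0

x ⊛ y = [0, 4, 0, 0, 0]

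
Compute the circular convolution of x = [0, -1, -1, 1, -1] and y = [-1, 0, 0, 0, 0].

(x ⊛ y)[n] = Σ(m=0 to 4) x[m] · y[(n-m) mod 5]

Computing each output sample:
(x ⊛ y)[0] = 0
(x ⊛ y)[1] = 1
(x ⊛ y)[2] = 1
(x ⊛ y)[3] = -1
(x ⊛ y)[4] = 1

x ⊛ y = [0, 1, 1, -1, 1]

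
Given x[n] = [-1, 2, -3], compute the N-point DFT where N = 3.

X[k] = Σ(n=0 to 2) x[n] · ω_3^(nk)
where ω_3 = e^(-2πi/3)

Computing each X[k]:
X[0] = -2
X[1] = -0.5000-4.3301i
X[2] = -0.5000+4.3301i

X = [-2, -0.5000-4.3301i, -0.5000+4.3301i]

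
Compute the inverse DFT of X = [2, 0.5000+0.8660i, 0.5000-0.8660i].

x[n] = (1/3) Σ(k=0 to 2) X[k] · e^(2πikn/3)

Computing each x[n]:
x[0] = 1
x[1] = 0
x[2] = 1

x = [1, 0, 1]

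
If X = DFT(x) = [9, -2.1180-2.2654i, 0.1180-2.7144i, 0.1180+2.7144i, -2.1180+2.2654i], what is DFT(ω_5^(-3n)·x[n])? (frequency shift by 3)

Modulation property: DFT(ω_5^(-3n)·x[n]) = X[(k-3) mod 5], so circularly shift X by 3 positions.

X[k-3] = [0.1180-2.7144i, 0.1180+2.7144i, -2.1180+2.2654i, 9, -2.1180-2.2654i]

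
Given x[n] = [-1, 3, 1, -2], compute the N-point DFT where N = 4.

X[k] = Σ(n=0 to 3) x[n] · ω_4^(nk)
where ω_4 = e^(-2πi/4)

Computing each X[k]:
X[0] = 1
X[1] = -2-5i
X[2] = -1
X[3] = -2+5i

X = [1, -2-5i, -1, -2+5i]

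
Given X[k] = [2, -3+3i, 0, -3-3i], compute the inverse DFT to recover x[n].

x[n] = (1/4) Σ(k=0 to 3) X[k] · e^(2πikn/4)

Computing each x[n]:
x[0] = -1
x[1] = -1
x[2] = 2
x[3] = 2

x = [-1, -1, 2, 2]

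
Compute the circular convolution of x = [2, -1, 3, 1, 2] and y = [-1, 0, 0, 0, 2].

(x ⊛ y)[n] = Σ(m=0 to 4) x[m] · y[(n-m) mod 5]

Computing each output sample:
(x ⊛ y)[0] = -4
(x ⊛ y)[1] = 7
(x ⊛ y)[2] = -1
(x ⊛ y)[3] = 3
(x ⊛ y)[4] = 2

x ⊛ y = [-4, 7, -1, 3, 2]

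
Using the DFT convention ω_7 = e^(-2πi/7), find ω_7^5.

ω_7^5 = e^(-2πi·5/7)
= cos(-2π·5/7) + i·sin(-2π·5/7)
= cos(-10π/7) + i·sin(-10π/7)

ω_7^5 = cos(-10π/7) + i·sin(-10π/7) = -0.2225+0.9749i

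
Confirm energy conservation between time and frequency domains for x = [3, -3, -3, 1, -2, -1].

Time domain:
Σ|x[n]|² = |3|² + |-3|² + |-3|² + |1|² + |-2|² + |-1|² = 33.0000

Frequency domain:
(1/6)Σ|X[k]|² = (1/6)(|-5|² + |2.5000+2.5981i|² + |8.5000+0.8660i|² + |1|² + |8.5000-0.8660i|² + |2.5000-2.5981i|²) = (1/6)·198.0000 = 33.0000

Both sides agree, confirming Parseval's theorem.

Σ|x[n]|² = (1/N)Σ|X[k]|² = 33.0000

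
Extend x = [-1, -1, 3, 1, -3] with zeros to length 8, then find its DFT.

Original 5-point DFT: [-1, -5.4721-3.0777i, 3.4721+0.7265i, 3.4721-0.7265i, -5.4721+3.0777i]
Zero-padded 8-point DFT provides frequency interpolation.

DFT_8([x, 0, ...]) = [-1, 0.5858-3.0000i, -7+2i, 3.4142+3.0000i, -1, 3.4142-3.0000i, -7-2i, 0.5858+3.0000i]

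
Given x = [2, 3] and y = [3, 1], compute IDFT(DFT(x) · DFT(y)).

(x ⊛ y)[n] = Σ(m=0 to 1) x[m] · y[(n-m) mod 2]

Computing each output sample:
(x ⊛ y)[0] = 9
(x ⊛ y)[1] = 11

x ⊛ y = [9, 11]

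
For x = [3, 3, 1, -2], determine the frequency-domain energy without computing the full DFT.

Parseval: Σ|x[n]|² = (1/N)Σ|X[k]|², so Σ|X[k]|² = N·Σ|x[n]|² = 4·23.0000

Σ|X[k]|² = N·Σ|x[n]|² = 4·23.0000 = 92.0000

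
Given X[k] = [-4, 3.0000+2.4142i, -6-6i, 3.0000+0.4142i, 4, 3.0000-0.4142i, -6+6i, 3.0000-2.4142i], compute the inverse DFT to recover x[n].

x[n] = (1/8) Σ(k=0 to 7) X[k] · e^(2πikn/8)

Computing each x[n]:
x[0] = 0
x[1] = 0
x[2] = 1
x[3] = -3
x[4] = -3
x[5] = 1
x[6] = 2
x[7] = -2

x = [0, 0, 1, -3, -3, 1, 2, -2]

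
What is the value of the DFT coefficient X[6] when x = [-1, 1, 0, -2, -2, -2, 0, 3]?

X[6] = Σ(n=0 to 7) x[n] · ω_8^(6n) where ω_8 = e^(-2πi/8)
= (-1)·ω_8^0 + (1)·ω_8^6 + (0)·ω_8^12 + (-2)·ω_8^18 + (-2)·ω_8^24 + (-2)·ω_8^30 + (0)·ω_8^36 + (3)·ω_8^42

X[6] = -3-2i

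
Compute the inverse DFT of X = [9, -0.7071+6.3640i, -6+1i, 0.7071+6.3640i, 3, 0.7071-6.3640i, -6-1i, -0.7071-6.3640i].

x[n] = (1/8) Σ(k=0 to 7) X[k] · e^(2πikn/8)

Computing each x[n]:
x[0] = 0
x[1] = -2
x[2] = 3
x[3] = -1
x[4] = 0
x[5] = 3
x[6] = 3
x[7] = 3

x = [0, -2, 3, -1, 0, 3, 3, 3]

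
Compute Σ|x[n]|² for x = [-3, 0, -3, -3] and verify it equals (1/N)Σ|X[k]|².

Time domain:
Σ|x[n]|² = |-3|² + |0|² + |-3|² + |-3|² = 27.0000

Frequency domain:
(1/4)Σ|X[k]|² = (1/4)(|-9|² + |-3i|² + |-3|² + |3i|²) = (1/4)·108.0000 = 27.0000

Both sides agree, confirming Parseval's theorem.

Σ|x[n]|² = (1/N)Σ|X[k]|² = 27.0000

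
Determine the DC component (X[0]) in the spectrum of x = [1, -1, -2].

X[0] = Σ(n=0 to 2) x[n] · ω_3^0 = Σ x[n]
= (1) + (-1) + (-2)

X[0] = -2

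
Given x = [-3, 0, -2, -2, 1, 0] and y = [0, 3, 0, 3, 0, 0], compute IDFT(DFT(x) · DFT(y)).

(x ⊛ y)[n] = Σ(m=0 to 5) x[m] · y[(n-m) mod 6]

Computing each output sample:
(x ⊛ y)[0] = -6
(x ⊛ y)[1] = -6
(x ⊛ y)[2] = 0
(x ⊛ y)[3] = -15
(x ⊛ y)[4] = -6
(x ⊛ y)[5] = -3

x ⊛ y = [-6, -6, 0, -15, -6, -3]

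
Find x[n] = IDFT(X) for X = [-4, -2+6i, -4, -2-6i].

x[n] = (1/4) Σ(k=0 to 3) X[k] · e^(2πikn/4)

Computing each x[n]:
x[0] = -3
x[1] = -3
x[2] = -1
x[3] = 3

x = [-3, -3, -1, 3]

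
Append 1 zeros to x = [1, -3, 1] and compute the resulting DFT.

Original 3-point DFT: [-1, 2.0000+3.4641i, 2.0000-3.4641i]
Zero-padded 4-point DFT provides frequency interpolation.

DFT_4([x, 0, ...]) = [-1, 3i, 5, -3i]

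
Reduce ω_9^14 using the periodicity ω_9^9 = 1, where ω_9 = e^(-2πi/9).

Since ω_9^9 = 1, powers reduce modulo 9.
14 mod 9 = 5
So ω_9^14 = ω_9^5 = e^(-2πi·5/9)

ω_9^14 = ω_9^5 = -0.9397+0.3420i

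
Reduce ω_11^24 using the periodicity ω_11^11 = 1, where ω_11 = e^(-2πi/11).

Since ω_11^11 = 1, powers reduce modulo 11.
24 mod 11 = 2
So ω_11^24 = ω_11^2 = e^(-2πi·2/11)

ω_11^24 = ω_11^2 = 0.4154-0.9096i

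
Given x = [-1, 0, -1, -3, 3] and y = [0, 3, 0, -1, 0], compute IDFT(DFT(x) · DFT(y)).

(x ⊛ y)[n] = Σ(m=0 to 4) x[m] · y[(n-m) mod 5]

Computing each output sample:
(x ⊛ y)[0] = 10
(x ⊛ y)[1] = 0
(x ⊛ y)[2] = -3
(x ⊛ y)[3] = -2
(x ⊛ y)[4] = -9

x ⊛ y = [10, 0, -3, -2, -9]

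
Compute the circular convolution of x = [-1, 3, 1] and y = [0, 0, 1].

(x ⊛ y)[n] = Σ(m=0 to 2) x[m] · y[(n-m) mod 3]

Computing each output sample:
(x ⊛ y)[0] = 3
(x ⊛ y)[1] = 1
(x ⊛ y)[2] = -1

x ⊛ y = [3, 1, -1]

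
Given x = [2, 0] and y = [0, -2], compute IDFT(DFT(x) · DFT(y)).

(x ⊛ y)[n] = Σ(m=0 to 1) x[m] · y[(n-m) mod 2]

Computing each output sample:
(x ⊛ y)[0] = 0
(x ⊛ y)[1] = -4

x ⊛ y = [0, -4]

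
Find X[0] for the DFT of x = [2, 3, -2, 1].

X[0] = Σ(n=0 to 3) x[n] · ω_4^0 = Σ x[n]
= (2) + (3) + (-2) + (1)

X[0] = 4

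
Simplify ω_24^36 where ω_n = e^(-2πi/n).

Since ω_24^24 = 1, powers reduce modulo 24.
36 mod 24 = 12
So ω_24^36 = ω_24^12 = e^(-2πi·12/24)

ω_24^36 = ω_24^12 = -1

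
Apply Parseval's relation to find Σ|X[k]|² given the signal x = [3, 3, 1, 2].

Parseval: Σ|x[n]|² = (1/N)Σ|X[k]|², so Σ|X[k]|² = N·Σ|x[n]|² = 4·23.0000

Σ|X[k]|² = N·Σ|x[n]|² = 4·23.0000 = 92.0000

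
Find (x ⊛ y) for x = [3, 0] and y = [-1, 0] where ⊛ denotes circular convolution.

(x ⊛ y)[n] = Σ(m=0 to 1) x[m] · y[(n-m) mod 2]

Computing each output sample:
(x ⊛ y)[0] = -3
(x ⊛ y)[1] = 0

x ⊛ y = [-3, 0]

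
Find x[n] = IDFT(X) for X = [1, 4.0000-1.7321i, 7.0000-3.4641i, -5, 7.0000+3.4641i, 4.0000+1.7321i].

x[n] = (1/6) Σ(k=0 to 5) X[k] · e^(2πikn/6)

Computing each x[n]:
x[0] = 3
x[1] = 2
x[2] = -3
x[3] = 2
x[4] = -2
x[5] = -1

x = [3, 2, -3, 2, -2, -1]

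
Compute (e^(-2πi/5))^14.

Since ω_5^5 = 1, powers reduce modulo 5.
14 mod 5 = 4
So ω_5^14 = ω_5^4 = e^(-2πi·4/5)

ω_5^14 = ω_5^4 = 0.3090+0.9511i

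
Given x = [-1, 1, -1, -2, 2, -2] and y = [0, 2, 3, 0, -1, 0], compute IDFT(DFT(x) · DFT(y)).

(x ⊛ y)[n] = Σ(m=0 to 5) x[m] · y[(n-m) mod 6]

Computing each output sample:
(x ⊛ y)[0] = 3
(x ⊛ y)[1] = -6
(x ⊛ y)[2] = -3
(x ⊛ y)[3] = 3
(x ⊛ y)[4] = -6
(x ⊛ y)[5] = -3

x ⊛ y = [3, -6, -3, 3, -6, -3]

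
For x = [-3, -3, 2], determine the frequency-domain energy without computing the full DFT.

Parseval: Σ|x[n]|² = (1/N)Σ|X[k]|², so Σ|X[k]|² = N·Σ|x[n]|² = 3·22.0000

Σ|X[k]|² = N·Σ|x[n]|² = 3·22.0000 = 66.0000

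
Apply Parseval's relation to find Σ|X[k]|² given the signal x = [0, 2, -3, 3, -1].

Parseval: Σ|x[n]|² = (1/N)Σ|X[k]|², so Σ|X[k]|² = N·Σ|x[n]|² = 5·23.0000

Σ|X[k]|² = N·Σ|x[n]|² = 5·23.0000 = 115.0000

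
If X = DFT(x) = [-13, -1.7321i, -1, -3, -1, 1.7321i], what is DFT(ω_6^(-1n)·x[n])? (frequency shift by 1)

Modulation property: DFT(ω_6^(-1n)·x[n]) = X[(k-1) mod 6], so circularly shift X by 1 positions.

X[k-1] = [1.7321i, -13, -1.7321i, -1, -3, -1]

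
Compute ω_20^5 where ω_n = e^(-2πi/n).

ω_20^5 = e^(-2πi·5/20)
= cos(-2π·5/20) + i·sin(-2π·5/20)
= cos(-10π/20) + i·sin(-10π/20)

ω_20^5 = cos(-10π/20) + i·sin(-10π/20) = -1i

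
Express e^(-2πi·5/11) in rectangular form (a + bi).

ω_11^5 = e^(-2πi·5/11)
= cos(-2π·5/11) + i·sin(-2π·5/11)
= cos(-10π/11) + i·sin(-10π/11)

ω_11^5 = cos(-10π/11) + i·sin(-10π/11) = -0.9595-0.2817i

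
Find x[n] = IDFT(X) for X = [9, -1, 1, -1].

x[n] = (1/4) Σ(k=0 to 3) X[k] · e^(2πikn/4)

Computing each x[n]:
x[0] = 2
x[1] = 2
x[2] = 3
x[3] = 2

x = [2, 2, 3, 2]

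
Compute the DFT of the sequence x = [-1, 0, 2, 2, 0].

X[k] = Σ(n=0 to 4) x[n] · ω_5^(nk)
where ω_5 = e^(-2πi/5)

Computing each X[k]:
X[0] = 3
X[1] = -4.2361
X[2] = 0.2361
X[3] = 0.2361
X[4] = -4.2361

X = [3, -4.2361, 0.2361, 0.2361, -4.2361]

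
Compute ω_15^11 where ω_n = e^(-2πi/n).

ω_15^11 = e^(-2πi·11/15)
= cos(-2π·11/15) + i·sin(-2π·11/15)
= cos(-22π/15) + i·sin(-22π/15)

ω_15^11 = cos(-22π/15) + i·sin(-22π/15) = -0.1045+0.9945i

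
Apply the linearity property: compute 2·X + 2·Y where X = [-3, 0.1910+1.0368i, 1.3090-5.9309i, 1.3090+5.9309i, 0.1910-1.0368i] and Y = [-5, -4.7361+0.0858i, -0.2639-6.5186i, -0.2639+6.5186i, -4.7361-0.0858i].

By linearity: DFT(2x + 2y) = 2·DFT(x) + 2·DFT(y)
= 2·[-3, 0.1910+1.0368i, 1.3090-5.9309i, 1.3090+5.9309i, 0.1910-1.0368i] + 2·[-5, -4.7361+0.0858i, -0.2639-6.5186i, -0.2639+6.5186i, -4.7361-0.0858i]

Computing element-wise:
Z[0] = 2·(-3) + 2·(-5) = -16
Z[1] = 2·(0.1910+1.0368i) + 2·(-4.7361+0.0858i) = -9.0902+2.2452i
Z[2] = 2·(1.3090-5.9309i) + 2·(-0.2639-6.5186i) = 2.0902-24.8990i
Z[3] = 2·(1.3090+5.9309i) + 2·(-0.2639+6.5186i) = 2.0902+24.8990i
Z[4] = 2·(0.1910-1.0368i) + 2·(-4.7361-0.0858i) = -9.0902-2.2452i

DFT(2x + 2y) = 2·X + 2·Y = [-16, -9.0902+2.2452i, 2.0902-24.8990i, 2.0902+24.8990i, -9.0902-2.2452i]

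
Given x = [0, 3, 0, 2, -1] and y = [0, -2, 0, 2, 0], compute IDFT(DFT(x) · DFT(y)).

(x ⊛ y)[n] = Σ(m=0 to 4) x[m] · y[(n-m) mod 5]

Computing each output sample:
(x ⊛ y)[0] = 2
(x ⊛ y)[1] = 4
(x ⊛ y)[2] = -8
(x ⊛ y)[3] = 0
(x ⊛ y)[4] = 2

x ⊛ y = [2, 4, -8, 0, 2]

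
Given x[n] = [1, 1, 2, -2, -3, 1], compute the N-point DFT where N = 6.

X[k] = Σ(n=0 to 5) x[n] · ω_6^(nk)
where ω_6 = e^(-2πi/6)

Computing each X[k]:
X[0] = 0
X[1] = 4.5000-4.3301i
X[2] = -1.5000+4.3301i
X[3] = 0
X[4] = -1.5000-4.3301i
X[5] = 4.5000+4.3301i

X = [0, 4.5000-4.3301i, -1.5000+4.3301i, 0, -1.5000-4.3301i, 4.5000+4.3301i]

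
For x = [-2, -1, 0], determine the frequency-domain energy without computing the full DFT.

Parseval: Σ|x[n]|² = (1/N)Σ|X[k]|², so Σ|X[k]|² = N·Σ|x[n]|² = 3·5.0000

Σ|X[k]|² = N·Σ|x[n]|² = 3·5.0000 = 15.0000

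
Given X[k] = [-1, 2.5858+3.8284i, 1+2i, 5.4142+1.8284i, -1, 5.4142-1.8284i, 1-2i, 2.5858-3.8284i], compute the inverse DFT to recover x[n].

x[n] = (1/8) Σ(k=0 to 7) X[k] · e^(2πikn/8)

Computing each x[n]:
x[0] = 2
x[1] = -2
x[2] = -1
x[3] = 0
x[4] = -2
x[5] = 1
x[6] = 0
x[7] = 1

x = [2, -2, -1, 0, -2, 1, 0, 1]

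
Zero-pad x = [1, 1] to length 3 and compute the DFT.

Original 2-point DFT: [2, 0]
Zero-padded 3-point DFT provides frequency interpolation.

DFT_3([x, 0, ...]) = [2, 0.5000-0.8660i, 0.5000+0.8660i]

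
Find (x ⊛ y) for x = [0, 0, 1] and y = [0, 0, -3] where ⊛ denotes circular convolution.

(x ⊛ y)[n] = Σ(m=0 to 2) x[m] · y[(n-m) mod 3]

Computing each output sample:
(x ⊛ y)[0] = 0
(x ⊛ y)[1] = -3
(x ⊛ y)[2] = 0

x ⊛ y = [0, -3, 0]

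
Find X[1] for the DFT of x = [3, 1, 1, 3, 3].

X[1] = Σ(n=0 to 4) x[n] · ω_5^(1n) where ω_5 = e^(-2πi/5)
= (3)·ω_5^0 + (1)·ω_5^1 + (1)·ω_5^2 + (3)·ω_5^3 + (3)·ω_5^4

X[1] = 1.0000+3.0777i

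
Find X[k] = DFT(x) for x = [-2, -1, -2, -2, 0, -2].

X[k] = Σ(n=0 to 5) x[n] · ω_6^(nk)
where ω_6 = e^(-2πi/6)

Computing each X[k]:
X[0] = -9
X[1] = -0.5000+0.8660i
X[2] = -1.5000-2.5981i
X[3] = 1
X[4] = -1.5000+2.5981i
X[5] = -0.5000-0.8660i

X = [-9, -0.5000+0.8660i, -1.5000-2.5981i, 1, -1.5000+2.5981i, -0.5000-0.8660i]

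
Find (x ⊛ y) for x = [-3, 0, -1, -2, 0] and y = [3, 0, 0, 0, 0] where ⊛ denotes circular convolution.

(x ⊛ y)[n] = Σ(m=0 to 4) x[m] · y[(n-m) mod 5]

Computing each output sample:
(x ⊛ y)[0] = -9
(x ⊛ y)[1] = 0
(x ⊛ y)[2] = -3
(x ⊛ y)[3] = -6
(x ⊛ y)[4] = 0

x ⊛ y = [-9, 0, -3, -6, 0]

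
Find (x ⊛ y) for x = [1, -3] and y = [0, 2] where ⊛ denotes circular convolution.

(x ⊛ y)[n] = Σ(m=0 to 1) x[m] · y[(n-m) mod 2]

Computing each output sample:
(x ⊛ y)[0] = -6
(x ⊛ y)[1] = 2

x ⊛ y = [-6, 2]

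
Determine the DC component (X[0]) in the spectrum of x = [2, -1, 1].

X[0] = Σ(n=0 to 2) x[n] · ω_3^0 = Σ x[n]
= (2) + (-1) + (1)

X[0] = 2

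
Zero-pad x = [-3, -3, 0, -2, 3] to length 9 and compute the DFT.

Original 5-point DFT: [-5, -1.3820+4.5308i, -3.6180+5.4288i, -3.6180-5.4288i, -1.3820-4.5308i]
Zero-padded 9-point DFT provides frequency interpolation.

DFT_9([x, 0, ...]) = [-5, -7.1172+2.6344i, -0.2228+3.1507i, -5, 1.3400+5.7125i, 1.3400-5.7125i, -5, -0.2228-3.1507i, -7.1172-2.6344i]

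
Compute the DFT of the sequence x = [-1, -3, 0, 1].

X[k] = Σ(n=0 to 3) x[n] · ω_4^(nk)
where ω_4 = e^(-2πi/4)

Computing each X[k]:
X[0] = -3
X[1] = -1+4i
X[2] = 1
X[3] = -1-4i

X = [-3, -1+4i, 1, -1-4i]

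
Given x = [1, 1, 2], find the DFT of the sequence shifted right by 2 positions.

Time shift by 2: X_shifted[k] = ω_3^(2k) · X[k]
Shifted x = [1, 2, 1]

DFT(x[n-2]) = [4, -0.5000-0.8660i, -0.5000+0.8660i]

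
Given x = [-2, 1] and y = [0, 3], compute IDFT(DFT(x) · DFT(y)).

(x ⊛ y)[n] = Σ(m=0 to 1) x[m] · y[(n-m) mod 2]

Computing each output sample:
(x ⊛ y)[0] = 3
(x ⊛ y)[1] = -6

x ⊛ y = [3, -6]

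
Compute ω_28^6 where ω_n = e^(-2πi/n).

ω_28^6 = e^(-2πi·6/28)
= cos(-2π·6/28) + i·sin(-2π·6/28)
= cos(-12π/28) + i·sin(-12π/28)

ω_28^6 = cos(-12π/28) + i·sin(-12π/28) = 0.2225-0.9749i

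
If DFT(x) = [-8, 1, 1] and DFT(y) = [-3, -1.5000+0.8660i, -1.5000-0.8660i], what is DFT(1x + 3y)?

By linearity: DFT(1x + 3y) = 1·DFT(x) + 3·DFT(y)
= 1·[-8, 1, 1] + 3·[-3, -1.5000+0.8660i, -1.5000-0.8660i]

Computing element-wise:
Z[0] = 1·(-8) + 3·(-3) = -17
Z[1] = 1·(1) + 3·(-1.5000+0.8660i) = -3.5000+2.5980i
Z[2] = 1·(1) + 3·(-1.5000-0.8660i) = -3.5000-2.5980i

DFT(1x + 3y) = 1·X + 3·Y = [-17, -3.5000+2.5980i, -3.5000-2.5980i]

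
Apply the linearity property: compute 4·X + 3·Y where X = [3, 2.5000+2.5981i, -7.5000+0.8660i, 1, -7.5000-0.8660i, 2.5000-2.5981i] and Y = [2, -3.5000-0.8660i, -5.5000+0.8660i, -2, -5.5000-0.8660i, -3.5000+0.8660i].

By linearity: DFT(4x + 3y) = 4·DFT(x) + 3·DFT(y)
= 4·[3, 2.5000+2.5981i, -7.5000+0.8660i, 1, -7.5000-0.8660i, 2.5000-2.5981i] + 3·[2, -3.5000-0.8660i, -5.5000+0.8660i, -2, -5.5000-0.8660i, -3.5000+0.8660i]

Computing element-wise:
Z[0] = 4·(3) + 3·(2) = 18
Z[1] = 4·(2.5000+2.5981i) + 3·(-3.5000-0.8660i) = -0.5000+7.7944i
Z[2] = 4·(-7.5000+0.8660i) + 3·(-5.5000+0.8660i) = -46.5000+6.0620i
Z[3] = 4·(1) + 3·(-2) = -2
Z[4] = 4·(-7.5000-0.8660i) + 3·(-5.5000-0.8660i) = -46.5000-6.0620i
Z[5] = 4·(2.5000-2.5981i) + 3·(-3.5000+0.8660i) = -0.5000-7.7944i

DFT(4x + 3y) = 4·X + 3·Y = [18, -0.5000+7.7944i, -46.5000+6.0620i, -2, -46.5000-6.0620i, -0.5000-7.7944i]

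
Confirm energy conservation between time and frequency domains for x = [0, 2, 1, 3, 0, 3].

Time domain:
Σ|x[n]|² = |0|² + |2|² + |1|² + |3|² + |0|² + |3|² = 23.0000

Frequency domain:
(1/6)Σ|X[k]|² = (1/6)(|9|² + |-1|² + |1.7321i|² + |-7|² + |-1.7321i|² + |-1|²) = (1/6)·138.0000 = 23.0000

Both sides agree, confirming Parseval's theorem.

Σ|x[n]|² = (1/N)Σ|X[k]|² = 23.0000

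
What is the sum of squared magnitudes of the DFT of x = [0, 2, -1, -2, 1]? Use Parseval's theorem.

Parseval: Σ|x[n]|² = (1/N)Σ|X[k]|², so Σ|X[k]|² = N·Σ|x[n]|² = 5·10.0000

Σ|X[k]|² = N·Σ|x[n]|² = 5·10.0000 = 50.0000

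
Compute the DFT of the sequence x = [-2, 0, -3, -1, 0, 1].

X[k] = Σ(n=0 to 5) x[n] · ω_6^(nk)
where ω_6 = e^(-2πi/6)

Computing each X[k]:
X[0] = -5
X[1] = 1.0000+3.4641i
X[2] = -2.0000-1.7321i
X[3] = -5
X[4] = -2.0000+1.7321i
X[5] = 1.0000-3.4641i

X = [-5, 1.0000+3.4641i, -2.0000-1.7321i, -5, -2.0000+1.7321i, 1.0000-3.4641i]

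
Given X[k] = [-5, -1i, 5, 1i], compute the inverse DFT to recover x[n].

x[n] = (1/4) Σ(k=0 to 3) X[k] · e^(2πikn/4)

Computing each x[n]:
x[0] = 0
x[1] = -2
x[2] = 0
x[3] = -3

x = [0, -2, 0, -3]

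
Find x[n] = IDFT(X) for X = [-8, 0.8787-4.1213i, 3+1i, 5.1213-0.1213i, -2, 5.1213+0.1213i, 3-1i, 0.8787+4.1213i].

x[n] = (1/8) Σ(k=0 to 7) X[k] · e^(2πikn/8)

Computing each x[n]:
x[0] = 1
x[1] = -1
x[2] = -1
x[3] = 1
x[4] = -2
x[5] = -1
x[6] = -3
x[7] = -2

x = [1, -1, -1, 1, -2, -1, -3, -2]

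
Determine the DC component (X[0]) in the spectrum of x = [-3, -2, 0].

X[0] = Σ(n=0 to 2) x[n] · ω_3^0 = Σ x[n]
= (-3) + (-2) + (0)

X[0] = -5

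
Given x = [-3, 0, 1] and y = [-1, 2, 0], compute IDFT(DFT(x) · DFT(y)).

(x ⊛ y)[n] = Σ(m=0 to 2) x[m] · y[(n-m) mod 3]

Computing each output sample:
(x ⊛ y)[0] = 5
(x ⊛ y)[1] = -6
(x ⊛ y)[2] = -1

x ⊛ y = [5, -6, -1]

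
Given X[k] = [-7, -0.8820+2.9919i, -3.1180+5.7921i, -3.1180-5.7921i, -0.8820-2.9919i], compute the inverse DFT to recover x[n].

x[n] = (1/5) Σ(k=0 to 4) X[k] · e^(2πikn/5)

Computing each x[n]:
x[0] = -3
x[1] = -3
x[2] = 0
x[3] = -3
x[4] = 2

x = [-3, -3, 0, -3, 2]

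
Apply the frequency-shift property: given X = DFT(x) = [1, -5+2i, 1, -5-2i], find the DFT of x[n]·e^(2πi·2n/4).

Modulation property: DFT(ω_4^(-2n)·x[n]) = X[(k-2) mod 4], so circularly shift X by 2 positions.

X[k-2] = [1, -5-2i, 1, -5+2i]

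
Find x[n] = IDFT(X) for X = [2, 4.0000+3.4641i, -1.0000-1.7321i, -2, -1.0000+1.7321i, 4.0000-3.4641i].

x[n] = (1/6) Σ(k=0 to 5) X[k] · e^(2πikn/6)

Computing each x[n]:
x[0] = 1
x[1] = 1
x[2] = -2
x[3] = -1
x[4] = 1
x[5] = 2

x = [1, 1, -2, -1, 1, 2]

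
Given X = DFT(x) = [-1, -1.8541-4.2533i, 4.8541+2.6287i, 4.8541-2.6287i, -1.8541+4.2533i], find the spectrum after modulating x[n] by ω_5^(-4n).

Modulation property: DFT(ω_5^(-4n)·x[n]) = X[(k-4) mod 5], so circularly shift X by 4 positions.

X[k-4] = [-1.8541-4.2533i, 4.8541+2.6287i, 4.8541-2.6287i, -1.8541+4.2533i, -1]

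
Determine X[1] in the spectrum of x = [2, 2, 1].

X[1] = Σ(n=0 to 2) x[n] · ω_3^(1n) where ω_3 = e^(-2πi/3)
= (2)·ω_3^0 + (2)·ω_3^1 + (1)·ω_3^2

X[1] = 0.5000-0.8660i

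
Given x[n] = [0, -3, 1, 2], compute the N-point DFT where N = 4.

X[k] = Σ(n=0 to 3) x[n] · ω_4^(nk)
where ω_4 = e^(-2πi/4)

Computing each X[k]:
X[0] = 0
X[1] = -1+5i
X[2] = 2
X[3] = -1-5i

X = [0, -1+5i, 2, -1-5i]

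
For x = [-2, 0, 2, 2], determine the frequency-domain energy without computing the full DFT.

Parseval: Σ|x[n]|² = (1/N)Σ|X[k]|², so Σ|X[k]|² = N·Σ|x[n]|² = 4·12.0000

Σ|X[k]|² = N·Σ|x[n]|² = 4·12.0000 = 48.0000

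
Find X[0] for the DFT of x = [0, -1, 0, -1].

X[0] = Σ(n=0 to 3) x[n] · ω_4^0 = Σ x[n]
= (0) + (-1) + (0) + (-1)

X[0] = -2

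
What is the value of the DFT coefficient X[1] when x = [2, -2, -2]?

X[1] = Σ(n=0 to 2) x[n] · ω_3^(1n) where ω_3 = e^(-2πi/3)
= (2)·ω_3^0 + (-2)·ω_3^1 + (-2)·ω_3^2

X[1] = 4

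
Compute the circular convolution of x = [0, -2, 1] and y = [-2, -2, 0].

(x ⊛ y)[n] = Σ(m=0 to 2) x[m] · y[(n-m) mod 3]

Computing each output sample:
(x ⊛ y)[0] = -2
(x ⊛ y)[1] = 4
(x ⊛ y)[2] = 2

x ⊛ y = [-2, 4, 2]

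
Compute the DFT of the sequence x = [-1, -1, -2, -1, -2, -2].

X[k] = Σ(n=0 to 5) x[n] · ω_6^(nk)
where ω_6 = e^(-2πi/6)

Computing each X[k]:
X[0] = -9
X[1] = 0.5000-0.8660i
X[2] = 1.5000-0.8660i
X[3] = -1
X[4] = 1.5000+0.8660i
X[5] = 0.5000+0.8660i

X = [-9, 0.5000-0.8660i, 1.5000-0.8660i, -1, 1.5000+0.8660i, 0.5000+0.8660i]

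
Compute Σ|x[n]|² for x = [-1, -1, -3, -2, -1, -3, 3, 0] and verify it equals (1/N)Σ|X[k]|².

Time domain:
Σ|x[n]|² = |-1|² + |-1|² + |-3|² + |-2|² + |-1|² + |-3|² + |3|² + |0|² = 34.0000

Frequency domain:
(1/8)Σ|X[k]|² = (1/8)(|-8|² + |2.8284+6.0000i|² + |-2+2i|² + |-2.8284-6.0000i|² + |4|² + |-2.8284+6.0000i|² + |-2-2i|² + |2.8284-6.0000i|²) = (1/8)·272.0000 = 34.0000

Both sides agree, confirming Parseval's theorem.

Σ|x[n]|² = (1/N)Σ|X[k]|² = 34.0000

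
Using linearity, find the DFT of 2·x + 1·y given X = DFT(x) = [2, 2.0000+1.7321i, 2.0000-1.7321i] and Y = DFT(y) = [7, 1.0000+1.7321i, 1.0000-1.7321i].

By linearity: DFT(2x + 1y) = 2·DFT(x) + 1·DFT(y)
= 2·[2, 2.0000+1.7321i, 2.0000-1.7321i] + 1·[7, 1.0000+1.7321i, 1.0000-1.7321i]

Computing element-wise:
Z[0] = 2·(2) + 1·(7) = 11
Z[1] = 2·(2.0000+1.7321i) + 1·(1.0000+1.7321i) = 5.0000+5.1963i
Z[2] = 2·(2.0000-1.7321i) + 1·(1.0000-1.7321i) = 5.0000-5.1963i

DFT(2x + 1y) = 2·X + 1·Y = [11, 5.0000+5.1963i, 5.0000-5.1963i]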